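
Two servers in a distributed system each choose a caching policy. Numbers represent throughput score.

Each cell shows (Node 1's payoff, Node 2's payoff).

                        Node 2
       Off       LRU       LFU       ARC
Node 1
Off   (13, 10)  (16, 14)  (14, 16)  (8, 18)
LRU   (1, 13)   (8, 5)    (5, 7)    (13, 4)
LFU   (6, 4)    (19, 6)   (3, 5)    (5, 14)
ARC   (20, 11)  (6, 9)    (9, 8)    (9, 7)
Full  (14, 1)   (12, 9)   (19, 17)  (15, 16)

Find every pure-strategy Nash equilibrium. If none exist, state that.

(Off, Off): Node 1 can switch to ARC (13 → 20). Not NE.
(Off, LRU): Node 1 can switch to LFU (16 → 19). Not NE.
(Off, LFU): Node 1 can switch to Full (14 → 19). Not NE.
(Off, ARC): Node 1 can switch to LRU (8 → 13). Not NE.
(LRU, Off): Node 1 can switch to Off (1 → 13). Not NE.
(LRU, LRU): Node 1 can switch to Off (8 → 16). Not NE.
(LRU, LFU): Node 1 can switch to Off (5 → 14). Not NE.
(LRU, ARC): Node 1 can switch to Full (13 → 15). Not NE.
(LFU, Off): Node 1 can switch to Off (6 → 13). Not NE.
(LFU, LRU): Node 2 can switch to ARC (6 → 14). Not NE.
(ARC, Off): Node 1 gets 20, best alternative 14; Node 2 gets 11, best alternative 9. No profitable deviation — NE.
(Full, LFU): Node 1 gets 19, best alternative 14; Node 2 gets 17, best alternative 16. No profitable deviation — NE.
(The remaining 8 profiles each have a profitable deviation by the same check.)

Pure-strategy Nash equilibria: (ARC, Off), (Full, LFU)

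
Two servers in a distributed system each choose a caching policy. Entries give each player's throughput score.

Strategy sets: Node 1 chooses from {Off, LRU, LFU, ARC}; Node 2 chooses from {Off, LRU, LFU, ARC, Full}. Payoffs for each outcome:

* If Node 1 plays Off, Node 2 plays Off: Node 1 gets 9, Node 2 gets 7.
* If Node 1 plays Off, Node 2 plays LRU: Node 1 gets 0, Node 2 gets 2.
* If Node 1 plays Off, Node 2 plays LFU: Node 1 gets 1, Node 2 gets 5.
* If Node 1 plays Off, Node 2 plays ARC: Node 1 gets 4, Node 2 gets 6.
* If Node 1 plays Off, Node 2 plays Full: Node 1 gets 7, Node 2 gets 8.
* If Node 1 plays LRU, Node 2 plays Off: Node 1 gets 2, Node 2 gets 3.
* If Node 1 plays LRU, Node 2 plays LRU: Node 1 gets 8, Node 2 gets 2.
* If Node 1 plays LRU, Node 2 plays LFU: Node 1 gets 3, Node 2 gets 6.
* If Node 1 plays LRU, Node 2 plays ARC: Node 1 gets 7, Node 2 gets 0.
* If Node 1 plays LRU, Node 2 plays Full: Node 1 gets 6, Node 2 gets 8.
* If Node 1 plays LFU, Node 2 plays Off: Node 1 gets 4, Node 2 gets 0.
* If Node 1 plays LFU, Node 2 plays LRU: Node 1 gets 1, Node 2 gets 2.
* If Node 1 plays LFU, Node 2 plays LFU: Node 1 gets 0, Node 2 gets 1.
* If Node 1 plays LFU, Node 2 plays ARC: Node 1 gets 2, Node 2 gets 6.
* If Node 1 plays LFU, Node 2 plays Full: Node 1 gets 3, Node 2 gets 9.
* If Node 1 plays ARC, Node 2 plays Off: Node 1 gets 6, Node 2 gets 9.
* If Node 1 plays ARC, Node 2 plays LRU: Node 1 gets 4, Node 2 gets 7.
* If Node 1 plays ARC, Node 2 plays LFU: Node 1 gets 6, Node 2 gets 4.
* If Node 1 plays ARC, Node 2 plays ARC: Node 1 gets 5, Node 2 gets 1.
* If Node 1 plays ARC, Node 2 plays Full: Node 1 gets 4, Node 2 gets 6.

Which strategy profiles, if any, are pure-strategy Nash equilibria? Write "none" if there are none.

The unique pure-strategy Nash equilibrium is (Off, Full).

Check each profile: it is a Nash equilibrium iff no player can strictly gain by switching unilaterally.
(Off, Off): Node 2 can switch to Full (7 → 8). Not NE.
(Off, LRU): Node 1 can switch to LRU (0 → 8). Not NE.
(Off, LFU): Node 1 can switch to LRU (1 → 3). Not NE.
(Off, ARC): Node 1 can switch to LRU (4 → 7). Not NE.
(Off, Full): Node 1 gets 7, best alternative 6; Node 2 gets 8, best alternative 7. No profitable deviation — NE.
(LRU, Off): Node 1 can switch to Off (2 → 9). Not NE.
(LRU, LRU): Node 2 can switch to Off (2 → 3). Not NE.
(LRU, LFU): Node 1 can switch to ARC (3 → 6). Not NE.
(LRU, ARC): Node 2 can switch to Off (0 → 3). Not NE.
(LRU, Full): Node 1 can switch to Off (6 → 7). Not NE.
(LFU, Off): Node 1 can switch to Off (4 → 9). Not NE.
(LFU, LRU): Node 1 can switch to LRU (1 → 8). Not NE.
(LFU, LFU): Node 1 can switch to Off (0 → 1). Not NE.
(The remaining 7 profiles each have a profitable deviation by the same check.)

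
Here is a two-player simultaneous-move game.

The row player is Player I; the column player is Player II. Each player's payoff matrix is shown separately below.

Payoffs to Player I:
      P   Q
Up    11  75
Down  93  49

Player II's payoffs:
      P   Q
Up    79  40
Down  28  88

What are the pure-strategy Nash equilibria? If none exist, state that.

This game has no pure Nash equilibrium.

Player I against P: payoffs 11, 93 → best response Down.
Player I against Q: payoffs 75, 49 → best response Up.
Player II against Up: payoffs 79, 40 → best response P.
Player II against Down: payoffs 28, 88 → best response Q.
No profile is a mutual best response for all players.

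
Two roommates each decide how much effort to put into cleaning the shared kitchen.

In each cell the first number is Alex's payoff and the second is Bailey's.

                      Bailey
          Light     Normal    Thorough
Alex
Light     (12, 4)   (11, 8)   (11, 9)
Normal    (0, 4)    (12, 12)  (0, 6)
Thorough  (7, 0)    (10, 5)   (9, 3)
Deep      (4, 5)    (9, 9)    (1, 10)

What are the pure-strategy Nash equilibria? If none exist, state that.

(Light, Light): Bailey can switch to Normal (4 → 8). Not NE.
(Light, Normal): Alex can switch to Normal (11 → 12). Not NE.
(Light, Thorough): Alex gets 11, best alternative 9; Bailey gets 9, best alternative 8. No profitable deviation — NE.
(Normal, Light): Alex can switch to Light (0 → 12). Not NE.
(Normal, Normal): Alex gets 12, best alternative 11; Bailey gets 12, best alternative 6. No profitable deviation — NE.
(Normal, Thorough): Alex can switch to Light (0 → 11). Not NE.
(Thorough, Light): Alex can switch to Light (7 → 12). Not NE.
(Thorough, Normal): Alex can switch to Light (10 → 11). Not NE.
(Thorough, Thorough): Alex can switch to Light (9 → 11). Not NE.
(Deep, Light): Alex can switch to Light (4 → 12). Not NE.
(The remaining 2 profiles each have a profitable deviation by the same check.)

Pure-strategy Nash equilibria: (Light, Thorough); (Normal, Normal)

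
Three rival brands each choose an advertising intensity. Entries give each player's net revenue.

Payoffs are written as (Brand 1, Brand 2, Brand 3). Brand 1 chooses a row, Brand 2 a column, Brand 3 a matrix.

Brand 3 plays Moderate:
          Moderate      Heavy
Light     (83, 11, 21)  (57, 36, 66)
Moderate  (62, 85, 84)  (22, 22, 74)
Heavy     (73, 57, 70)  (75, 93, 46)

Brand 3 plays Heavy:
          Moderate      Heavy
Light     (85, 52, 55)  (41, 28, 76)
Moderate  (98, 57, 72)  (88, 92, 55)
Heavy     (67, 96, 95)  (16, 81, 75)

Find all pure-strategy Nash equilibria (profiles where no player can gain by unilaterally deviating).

For each player, find the best response to each opponent profile; mutual best responses are the pure NE.
Brand 1 against (Moderate, Moderate): payoffs 83, 62, 73 → best response Light.
Brand 1 against (Moderate, Heavy): payoffs 85, 98, 67 → best response Moderate.
Brand 1 against (Heavy, Moderate): payoffs 57, 22, 75 → best response Heavy.
Brand 1 against (Heavy, Heavy): payoffs 41, 88, 16 → best response Moderate.
Brand 2 against (Light, Moderate): payoffs 11, 36 → best response Heavy.
Brand 2 against (Light, Heavy): payoffs 52, 28 → best response Moderate.
Brand 2 against (Moderate, Moderate): payoffs 85, 22 → best response Moderate.
Brand 2 against (Moderate, Heavy): payoffs 57, 92 → best response Heavy.
Brand 2 against (Heavy, Moderate): payoffs 57, 93 → best response Heavy.
Brand 2 against (Heavy, Heavy): payoffs 96, 81 → best response Moderate.
Brand 3 against (Light, Moderate): payoffs 21, 55 → best response Heavy.
Brand 3 against (Light, Heavy): payoffs 66, 76 → best response Heavy.
Brand 3 against (Moderate, Moderate): payoffs 84, 72 → best response Moderate.
Brand 3 against (Moderate, Heavy): payoffs 74, 55 → best response Moderate.
Brand 3 against (Heavy, Moderate): payoffs 70, 95 → best response Heavy.
Brand 3 against (Heavy, Heavy): payoffs 46, 75 → best response Heavy.
No profile is a mutual best response for all players.

This game has no pure Nash equilibrium.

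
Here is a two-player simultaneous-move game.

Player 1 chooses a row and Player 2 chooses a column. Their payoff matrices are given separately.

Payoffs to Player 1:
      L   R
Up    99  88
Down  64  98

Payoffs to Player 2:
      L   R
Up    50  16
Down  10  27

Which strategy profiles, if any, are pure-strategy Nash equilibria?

Check each profile: it is a Nash equilibrium iff no player can strictly gain by switching unilaterally.
(Up, L): Player 1 gets 99, best alternative 64; Player 2 gets 50, best alternative 16. No profitable deviation — NE.
(Up, R): Player 1 can switch to Down (88 → 98). Not NE.
(Down, L): Player 1 can switch to Up (64 → 99). Not NE.
(Down, R): Player 1 gets 98, best alternative 88; Player 2 gets 27, best alternative 10. No profitable deviation — NE.

The pure Nash equilibria are (Up, L), (Down, R).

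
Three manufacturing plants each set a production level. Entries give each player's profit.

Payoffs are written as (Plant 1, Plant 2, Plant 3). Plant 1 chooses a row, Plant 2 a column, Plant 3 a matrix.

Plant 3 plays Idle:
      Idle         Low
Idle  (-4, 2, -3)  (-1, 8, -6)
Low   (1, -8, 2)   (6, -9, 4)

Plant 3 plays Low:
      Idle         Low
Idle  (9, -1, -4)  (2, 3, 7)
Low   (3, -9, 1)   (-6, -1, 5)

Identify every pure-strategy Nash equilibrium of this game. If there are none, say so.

The pure Nash equilibria are (Idle, Low, Low), (Low, Idle, Idle).

Plant 1 against (Idle, Idle): payoffs -4, 1 → best response Low.
Plant 1 against (Idle, Low): payoffs 9, 3 → best response Idle.
Plant 1 against (Low, Idle): payoffs -1, 6 → best response Low.
Plant 1 against (Low, Low): payoffs 2, -6 → best response Idle.
Plant 2 against (Idle, Idle): payoffs 2, 8 → best response Low.
Plant 2 against (Idle, Low): payoffs -1, 3 → best response Low.
Plant 2 against (Low, Idle): payoffs -8, -9 → best response Idle.
Plant 2 against (Low, Low): payoffs -9, -1 → best response Low.
Plant 3 against (Idle, Idle): payoffs -3, -4 → best response Idle.
Plant 3 against (Idle, Low): payoffs -6, 7 → best response Low.
Plant 3 against (Low, Idle): payoffs 2, 1 → best response Idle.
Plant 3 against (Low, Low): payoffs 4, 5 → best response Low.
Mutual best responses: (Idle, Low, Low); (Low, Idle, Idle).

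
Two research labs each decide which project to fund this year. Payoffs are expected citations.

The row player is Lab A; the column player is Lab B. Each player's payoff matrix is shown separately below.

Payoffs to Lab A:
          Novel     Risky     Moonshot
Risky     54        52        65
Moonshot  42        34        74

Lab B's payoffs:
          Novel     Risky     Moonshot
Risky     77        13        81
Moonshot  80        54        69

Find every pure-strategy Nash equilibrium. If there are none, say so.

Check each profile: it is a Nash equilibrium iff no player can strictly gain by switching unilaterally.
(Risky, Novel): Lab B can switch to Moonshot (77 → 81). Not NE.
(Risky, Risky): Lab B can switch to Novel (13 → 77). Not NE.
(Risky, Moonshot): Lab A can switch to Moonshot (65 → 74). Not NE.
(Moonshot, Novel): Lab A can switch to Risky (42 → 54). Not NE.
(Moonshot, Risky): Lab A can switch to Risky (34 → 52). Not NE.
(Moonshot, Moonshot): Lab B can switch to Novel (69 → 80). Not NE.

none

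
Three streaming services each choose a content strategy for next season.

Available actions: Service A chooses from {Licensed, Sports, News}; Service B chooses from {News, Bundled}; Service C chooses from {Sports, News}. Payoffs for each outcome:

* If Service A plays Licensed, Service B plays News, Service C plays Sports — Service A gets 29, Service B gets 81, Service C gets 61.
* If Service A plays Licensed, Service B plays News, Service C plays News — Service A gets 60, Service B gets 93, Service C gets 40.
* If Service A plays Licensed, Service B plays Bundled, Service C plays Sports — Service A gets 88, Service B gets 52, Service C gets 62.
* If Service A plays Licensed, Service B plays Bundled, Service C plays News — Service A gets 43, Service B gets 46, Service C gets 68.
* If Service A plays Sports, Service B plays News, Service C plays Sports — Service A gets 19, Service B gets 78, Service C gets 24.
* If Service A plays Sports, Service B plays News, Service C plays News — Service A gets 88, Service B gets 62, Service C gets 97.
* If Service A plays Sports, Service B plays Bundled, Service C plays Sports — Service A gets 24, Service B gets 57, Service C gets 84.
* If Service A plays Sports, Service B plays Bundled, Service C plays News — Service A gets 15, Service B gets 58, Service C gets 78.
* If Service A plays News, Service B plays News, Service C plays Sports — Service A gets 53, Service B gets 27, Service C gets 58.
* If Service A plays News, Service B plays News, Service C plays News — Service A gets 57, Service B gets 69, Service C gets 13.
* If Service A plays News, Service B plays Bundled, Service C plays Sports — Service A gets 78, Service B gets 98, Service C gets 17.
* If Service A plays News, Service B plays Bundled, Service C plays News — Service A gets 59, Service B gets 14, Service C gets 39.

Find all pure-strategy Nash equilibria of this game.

Pure NE: (Sports, News, News)

(Licensed, News, Sports): Service A can switch to News (29 → 53). Not NE.
(Licensed, News, News): Service A can switch to Sports (60 → 88). Not NE.
(Licensed, Bundled, Sports): Service B can switch to News (52 → 81). Not NE.
(Licensed, Bundled, News): Service A can switch to News (43 → 59). Not NE.
(Sports, News, Sports): Service A can switch to Licensed (19 → 29). Not NE.
(Sports, News, News): Service A gets 88, best alternative 60; Service B gets 62, best alternative 58; Service C gets 97, best alternative 24. No profitable deviation — NE.
(Sports, Bundled, Sports): Service A can switch to Licensed (24 → 88). Not NE.
(The remaining 5 profiles each have a profitable deviation by the same check.)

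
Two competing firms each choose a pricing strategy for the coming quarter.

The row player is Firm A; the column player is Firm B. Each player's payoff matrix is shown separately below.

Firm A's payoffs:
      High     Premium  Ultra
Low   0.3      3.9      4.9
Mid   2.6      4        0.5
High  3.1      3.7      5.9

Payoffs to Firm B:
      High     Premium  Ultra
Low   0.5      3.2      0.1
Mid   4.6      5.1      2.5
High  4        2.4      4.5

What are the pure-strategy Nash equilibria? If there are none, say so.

The pure Nash equilibria are (Mid, Premium) and (High, Ultra).

Firm A against High: payoffs 0.3, 2.6, 3.1 → best response High.
Firm A against Premium: payoffs 3.9, 4, 3.7 → best response Mid.
Firm A against Ultra: payoffs 4.9, 0.5, 5.9 → best response High.
Firm B against Low: payoffs 0.5, 3.2, 0.1 → best response Premium.
Firm B against Mid: payoffs 4.6, 5.1, 2.5 → best response Premium.
Firm B against High: payoffs 4, 2.4, 4.5 → best response Ultra.
Mutual best responses: (Mid, Premium); (High, Ultra).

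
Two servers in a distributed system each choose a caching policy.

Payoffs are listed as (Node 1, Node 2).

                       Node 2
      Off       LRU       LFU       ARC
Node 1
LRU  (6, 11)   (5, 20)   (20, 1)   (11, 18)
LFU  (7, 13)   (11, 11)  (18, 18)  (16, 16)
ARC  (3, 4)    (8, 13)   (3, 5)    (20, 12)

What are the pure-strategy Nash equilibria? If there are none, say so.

Node 1 against Off: payoffs 6, 7, 3 → best response LFU.
Node 1 against LRU: payoffs 5, 11, 8 → best response LFU.
Node 1 against LFU: payoffs 20, 18, 3 → best response LRU.
Node 1 against ARC: payoffs 11, 16, 20 → best response ARC.
Node 2 against LRU: payoffs 11, 20, 1, 18 → best response LRU.
Node 2 against LFU: payoffs 13, 11, 18, 16 → best response LFU.
Node 2 against ARC: payoffs 4, 13, 5, 12 → best response LRU.
No profile is a mutual best response for all players.

none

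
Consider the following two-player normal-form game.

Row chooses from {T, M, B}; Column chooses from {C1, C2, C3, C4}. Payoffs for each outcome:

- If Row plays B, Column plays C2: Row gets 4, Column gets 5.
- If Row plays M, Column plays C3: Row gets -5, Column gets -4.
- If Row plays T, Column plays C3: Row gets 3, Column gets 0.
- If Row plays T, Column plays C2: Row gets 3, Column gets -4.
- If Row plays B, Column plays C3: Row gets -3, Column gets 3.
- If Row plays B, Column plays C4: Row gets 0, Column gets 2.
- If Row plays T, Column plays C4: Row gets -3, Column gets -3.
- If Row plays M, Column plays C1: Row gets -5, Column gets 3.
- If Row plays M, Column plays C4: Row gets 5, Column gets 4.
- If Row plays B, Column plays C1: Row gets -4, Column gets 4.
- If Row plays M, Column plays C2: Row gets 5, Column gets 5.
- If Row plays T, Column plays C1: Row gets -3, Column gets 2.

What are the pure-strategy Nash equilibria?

The pure Nash equilibria are (T, C1) and (M, C2).

Check each profile: it is a Nash equilibrium iff no player can strictly gain by switching unilaterally.
(T, C1): Row gets -3, best alternative -4; Column gets 2, best alternative 0. No profitable deviation — NE.
(T, C2): Row can switch to M (3 → 5). Not NE.
(T, C3): Column can switch to C1 (0 → 2). Not NE.
(T, C4): Row can switch to M (-3 → 5). Not NE.
(M, C1): Row can switch to T (-5 → -3). Not NE.
(M, C2): Row gets 5, best alternative 4; Column gets 5, best alternative 4. No profitable deviation — NE.
(M, C3): Row can switch to T (-5 → 3). Not NE.
(M, C4): Column can switch to C2 (4 → 5). Not NE.
(B, C1): Row can switch to T (-4 → -3). Not NE.
(B, C2): Row can switch to M (4 → 5). Not NE.
(The remaining 2 profiles each have a profitable deviation by the same check.)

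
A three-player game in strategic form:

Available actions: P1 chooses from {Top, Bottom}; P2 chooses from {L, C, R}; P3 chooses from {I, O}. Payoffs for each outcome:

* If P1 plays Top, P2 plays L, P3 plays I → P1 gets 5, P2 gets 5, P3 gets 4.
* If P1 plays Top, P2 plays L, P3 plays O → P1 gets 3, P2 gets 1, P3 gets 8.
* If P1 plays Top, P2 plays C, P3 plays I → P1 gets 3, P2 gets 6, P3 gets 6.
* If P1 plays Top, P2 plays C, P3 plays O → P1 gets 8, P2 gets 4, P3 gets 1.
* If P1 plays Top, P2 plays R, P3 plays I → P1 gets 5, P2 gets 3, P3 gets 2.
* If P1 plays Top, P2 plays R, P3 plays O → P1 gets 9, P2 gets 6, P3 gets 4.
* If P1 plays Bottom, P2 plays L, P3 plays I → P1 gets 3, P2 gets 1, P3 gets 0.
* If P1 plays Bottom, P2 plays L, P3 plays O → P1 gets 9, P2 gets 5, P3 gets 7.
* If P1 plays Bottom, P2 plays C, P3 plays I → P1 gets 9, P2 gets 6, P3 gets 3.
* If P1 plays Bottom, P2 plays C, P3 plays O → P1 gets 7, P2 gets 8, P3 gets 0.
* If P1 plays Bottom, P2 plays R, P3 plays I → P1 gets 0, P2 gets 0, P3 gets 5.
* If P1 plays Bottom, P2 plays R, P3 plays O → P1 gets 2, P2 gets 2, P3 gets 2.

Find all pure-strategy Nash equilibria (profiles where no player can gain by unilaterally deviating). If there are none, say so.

For each player, find the best response to each opponent profile; mutual best responses are the pure NE.
P1 against (L, I): payoffs 5, 3 → best response Top.
P1 against (L, O): payoffs 3, 9 → best response Bottom.
P1 against (C, I): payoffs 3, 9 → best response Bottom.
P1 against (C, O): payoffs 8, 7 → best response Top.
P1 against (R, I): payoffs 5, 0 → best response Top.
P1 against (R, O): payoffs 9, 2 → best response Top.
P2 against (Top, I): payoffs 5, 6, 3 → best response C.
P2 against (Top, O): payoffs 1, 4, 6 → best response R.
P2 against (Bottom, I): payoffs 1, 6, 0 → best response C.
P2 against (Bottom, O): payoffs 5, 8, 2 → best response C.
P3 against (Top, L): payoffs 4, 8 → best response O.
P3 against (Top, C): payoffs 6, 1 → best response I.
P3 against (Top, R): payoffs 2, 4 → best response O.
P3 against (Bottom, L): payoffs 0, 7 → best response O.
P3 against (Bottom, C): payoffs 3, 0 → best response I.
P3 against (Bottom, R): payoffs 5, 2 → best response I.
Mutual best responses: (Top, R, O); (Bottom, C, I).

Pure-strategy Nash equilibria: (Top, R, O), (Bottom, C, I)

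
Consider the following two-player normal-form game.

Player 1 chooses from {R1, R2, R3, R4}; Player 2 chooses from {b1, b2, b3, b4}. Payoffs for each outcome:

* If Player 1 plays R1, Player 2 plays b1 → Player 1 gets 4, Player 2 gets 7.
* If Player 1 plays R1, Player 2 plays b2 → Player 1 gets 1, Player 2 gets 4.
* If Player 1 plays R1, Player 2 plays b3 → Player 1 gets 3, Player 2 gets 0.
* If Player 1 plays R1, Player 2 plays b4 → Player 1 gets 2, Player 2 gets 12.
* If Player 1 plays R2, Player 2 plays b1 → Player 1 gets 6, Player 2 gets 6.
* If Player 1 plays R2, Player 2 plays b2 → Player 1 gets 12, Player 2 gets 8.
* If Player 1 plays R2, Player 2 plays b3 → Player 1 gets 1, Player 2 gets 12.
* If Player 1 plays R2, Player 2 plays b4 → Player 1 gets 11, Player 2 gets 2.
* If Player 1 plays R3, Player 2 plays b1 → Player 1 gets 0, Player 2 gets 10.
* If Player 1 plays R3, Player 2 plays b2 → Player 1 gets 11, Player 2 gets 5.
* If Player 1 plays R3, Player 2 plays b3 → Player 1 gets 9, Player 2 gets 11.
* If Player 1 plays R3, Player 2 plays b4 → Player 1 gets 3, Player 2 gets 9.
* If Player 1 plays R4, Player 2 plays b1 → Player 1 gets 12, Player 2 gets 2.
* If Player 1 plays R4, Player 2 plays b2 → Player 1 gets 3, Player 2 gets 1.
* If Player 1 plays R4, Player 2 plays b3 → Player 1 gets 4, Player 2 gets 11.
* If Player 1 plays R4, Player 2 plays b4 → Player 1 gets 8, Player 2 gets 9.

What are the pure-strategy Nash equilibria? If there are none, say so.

The unique pure-strategy Nash equilibrium is (R3, b3).

(R1, b1): Player 1 can switch to R2 (4 → 6). Not NE.
(R1, b2): Player 1 can switch to R2 (1 → 12). Not NE.
(R1, b3): Player 1 can switch to R3 (3 → 9). Not NE.
(R1, b4): Player 1 can switch to R2 (2 → 11). Not NE.
(R2, b1): Player 1 can switch to R4 (6 → 12). Not NE.
(R2, b2): Player 2 can switch to b3 (8 → 12). Not NE.
(R2, b3): Player 1 can switch to R1 (1 → 3). Not NE.
(R2, b4): Player 2 can switch to b1 (2 → 6). Not NE.
(R3, b1): Player 1 can switch to R1 (0 → 4). Not NE.
(R3, b2): Player 1 can switch to R2 (11 → 12). Not NE.
(R3, b3): Player 1 gets 9, best alternative 4; Player 2 gets 11, best alternative 10. No profitable deviation — NE.
(The remaining 5 profiles each have a profitable deviation by the same check.)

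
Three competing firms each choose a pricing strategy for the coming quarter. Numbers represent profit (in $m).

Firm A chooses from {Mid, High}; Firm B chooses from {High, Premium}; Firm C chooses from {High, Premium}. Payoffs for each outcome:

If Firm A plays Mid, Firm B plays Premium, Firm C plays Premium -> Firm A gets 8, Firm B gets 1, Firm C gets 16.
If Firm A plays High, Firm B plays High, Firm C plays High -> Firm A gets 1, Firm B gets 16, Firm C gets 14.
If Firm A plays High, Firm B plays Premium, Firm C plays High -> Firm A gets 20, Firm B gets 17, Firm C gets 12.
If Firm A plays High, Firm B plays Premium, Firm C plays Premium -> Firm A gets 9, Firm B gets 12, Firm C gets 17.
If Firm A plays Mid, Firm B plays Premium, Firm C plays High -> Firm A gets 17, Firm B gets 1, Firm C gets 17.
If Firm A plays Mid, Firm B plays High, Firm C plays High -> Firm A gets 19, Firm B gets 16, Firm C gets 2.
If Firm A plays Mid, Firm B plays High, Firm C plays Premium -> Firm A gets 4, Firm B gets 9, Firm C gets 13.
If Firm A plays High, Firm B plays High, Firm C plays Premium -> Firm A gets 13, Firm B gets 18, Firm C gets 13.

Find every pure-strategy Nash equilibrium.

Firm A against (High, High): payoffs 19, 1 → best response Mid.
Firm A against (High, Premium): payoffs 4, 13 → best response High.
Firm A against (Premium, High): payoffs 17, 20 → best response High.
Firm A against (Premium, Premium): payoffs 8, 9 → best response High.
Firm B against (Mid, High): payoffs 16, 1 → best response High.
Firm B against (Mid, Premium): payoffs 9, 1 → best response High.
Firm B against (High, High): payoffs 16, 17 → best response Premium.
Firm B against (High, Premium): payoffs 18, 12 → best response High.
Firm C against (Mid, High): payoffs 2, 13 → best response Premium.
Firm C against (Mid, Premium): payoffs 17, 16 → best response High.
Firm C against (High, High): payoffs 14, 13 → best response High.
Firm C against (High, Premium): payoffs 12, 17 → best response Premium.
No profile is a mutual best response for all players.

No pure-strategy Nash equilibrium.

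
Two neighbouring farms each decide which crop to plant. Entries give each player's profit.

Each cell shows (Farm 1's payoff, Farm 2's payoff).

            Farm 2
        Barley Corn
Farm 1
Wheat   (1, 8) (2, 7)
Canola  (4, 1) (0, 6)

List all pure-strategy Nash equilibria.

Mark each player's best response to every combination of opponents' strategies; a profile where every player is best-responding is a pure Nash equilibrium.
Farm 1 against Barley: payoffs 1, 4 → best response Canola.
Farm 1 against Corn: payoffs 2, 0 → best response Wheat.
Farm 2 against Wheat: payoffs 8, 7 → best response Barley.
Farm 2 against Canola: payoffs 1, 6 → best response Corn.
No profile is a mutual best response for all players.

No pure-strategy Nash equilibrium.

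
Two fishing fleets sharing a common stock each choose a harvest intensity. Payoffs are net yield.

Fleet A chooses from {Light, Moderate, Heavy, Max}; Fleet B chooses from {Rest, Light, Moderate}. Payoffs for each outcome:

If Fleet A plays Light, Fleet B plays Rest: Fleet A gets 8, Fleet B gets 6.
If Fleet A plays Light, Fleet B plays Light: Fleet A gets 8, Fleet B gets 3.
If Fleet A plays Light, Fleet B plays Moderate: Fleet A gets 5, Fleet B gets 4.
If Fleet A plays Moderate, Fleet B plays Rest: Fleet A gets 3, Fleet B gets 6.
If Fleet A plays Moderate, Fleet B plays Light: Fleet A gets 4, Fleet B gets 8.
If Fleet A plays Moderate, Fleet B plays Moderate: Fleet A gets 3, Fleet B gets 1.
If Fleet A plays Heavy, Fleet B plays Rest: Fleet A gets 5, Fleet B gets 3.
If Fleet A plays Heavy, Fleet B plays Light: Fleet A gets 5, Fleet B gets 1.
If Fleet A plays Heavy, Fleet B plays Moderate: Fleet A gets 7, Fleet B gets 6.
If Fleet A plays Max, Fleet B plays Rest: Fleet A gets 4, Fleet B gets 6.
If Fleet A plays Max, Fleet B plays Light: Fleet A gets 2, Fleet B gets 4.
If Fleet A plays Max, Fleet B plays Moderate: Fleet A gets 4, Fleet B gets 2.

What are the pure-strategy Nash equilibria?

(Light, Rest); (Heavy, Moderate)

(Light, Rest): Fleet A gets 8, best alternative 5; Fleet B gets 6, best alternative 4. No profitable deviation — NE.
(Light, Light): Fleet B can switch to Rest (3 → 6). Not NE.
(Light, Moderate): Fleet A can switch to Heavy (5 → 7). Not NE.
(Moderate, Rest): Fleet A can switch to Light (3 → 8). Not NE.
(Moderate, Light): Fleet A can switch to Light (4 → 8). Not NE.
(Moderate, Moderate): Fleet A can switch to Light (3 → 5). Not NE.
(Heavy, Rest): Fleet A can switch to Light (5 → 8). Not NE.
(Heavy, Light): Fleet A can switch to Light (5 → 8). Not NE.
(Heavy, Moderate): Fleet A gets 7, best alternative 5; Fleet B gets 6, best alternative 3. No profitable deviation — NE.
(Max, Rest): Fleet A can switch to Light (4 → 8). Not NE.
(Max, Light): Fleet A can switch to Light (2 → 8). Not NE.
(Max, Moderate): Fleet A can switch to Light (4 → 5). Not NE.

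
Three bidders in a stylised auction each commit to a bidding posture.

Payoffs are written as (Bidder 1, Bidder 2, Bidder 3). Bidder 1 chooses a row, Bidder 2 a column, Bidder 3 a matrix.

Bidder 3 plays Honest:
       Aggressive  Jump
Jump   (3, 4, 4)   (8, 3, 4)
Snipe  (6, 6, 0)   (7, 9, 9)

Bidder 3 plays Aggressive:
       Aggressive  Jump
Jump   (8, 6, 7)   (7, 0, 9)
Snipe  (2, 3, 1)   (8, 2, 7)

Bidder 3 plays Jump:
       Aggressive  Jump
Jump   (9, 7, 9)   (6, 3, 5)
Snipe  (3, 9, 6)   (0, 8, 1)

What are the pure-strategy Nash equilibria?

(Jump, Aggressive, Jump)

Check each profile: it is a Nash equilibrium iff no player can strictly gain by switching unilaterally.
(Jump, Aggressive, Honest): Bidder 1 can switch to Snipe (3 → 6). Not NE.
(Jump, Aggressive, Aggressive): Bidder 3 can switch to Jump (7 → 9). Not NE.
(Jump, Aggressive, Jump): Bidder 1 gets 9, best alternative 3; Bidder 2 gets 7, best alternative 3; Bidder 3 gets 9, best alternative 7. No profitable deviation — NE.
(Jump, Jump, Honest): Bidder 2 can switch to Aggressive (3 → 4). Not NE.
(Jump, Jump, Aggressive): Bidder 1 can switch to Snipe (7 → 8). Not NE.
(Jump, Jump, Jump): Bidder 2 can switch to Aggressive (3 → 7). Not NE.
(Snipe, Aggressive, Honest): Bidder 2 can switch to Jump (6 → 9). Not NE.
(The remaining 5 profiles each have a profitable deviation by the same check.)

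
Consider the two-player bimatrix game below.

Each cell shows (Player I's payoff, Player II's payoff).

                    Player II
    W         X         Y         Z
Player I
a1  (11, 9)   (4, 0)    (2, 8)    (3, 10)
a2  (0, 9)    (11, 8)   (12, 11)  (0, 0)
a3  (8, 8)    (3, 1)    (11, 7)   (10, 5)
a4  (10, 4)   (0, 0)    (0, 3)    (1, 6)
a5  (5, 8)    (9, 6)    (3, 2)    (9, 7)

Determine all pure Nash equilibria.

The unique pure-strategy Nash equilibrium is (a2, Y).

Player I against W: payoffs 11, 0, 8, 10, 5 → best response a1.
Player I against X: payoffs 4, 11, 3, 0, 9 → best response a2.
Player I against Y: payoffs 2, 12, 11, 0, 3 → best response a2.
Player I against Z: payoffs 3, 0, 10, 1, 9 → best response a3.
Player II against a1: payoffs 9, 0, 8, 10 → best response Z.
Player II against a2: payoffs 9, 8, 11, 0 → best response Y.
Player II against a3: payoffs 8, 1, 7, 5 → best response W.
Player II against a4: payoffs 4, 0, 3, 6 → best response Z.
Player II against a5: payoffs 8, 6, 2, 7 → best response W.
Mutual best responses: (a2, Y).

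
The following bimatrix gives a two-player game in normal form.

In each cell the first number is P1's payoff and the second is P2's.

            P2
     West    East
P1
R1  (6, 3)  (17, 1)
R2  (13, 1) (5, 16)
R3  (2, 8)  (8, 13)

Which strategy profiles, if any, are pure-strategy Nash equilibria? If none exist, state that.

P1 against West: payoffs 6, 13, 2 → best response R2.
P1 against East: payoffs 17, 5, 8 → best response R1.
P2 against R1: payoffs 3, 1 → best response West.
P2 against R2: payoffs 1, 16 → best response East.
P2 against R3: payoffs 8, 13 → best response East.
No profile is a mutual best response for all players.

none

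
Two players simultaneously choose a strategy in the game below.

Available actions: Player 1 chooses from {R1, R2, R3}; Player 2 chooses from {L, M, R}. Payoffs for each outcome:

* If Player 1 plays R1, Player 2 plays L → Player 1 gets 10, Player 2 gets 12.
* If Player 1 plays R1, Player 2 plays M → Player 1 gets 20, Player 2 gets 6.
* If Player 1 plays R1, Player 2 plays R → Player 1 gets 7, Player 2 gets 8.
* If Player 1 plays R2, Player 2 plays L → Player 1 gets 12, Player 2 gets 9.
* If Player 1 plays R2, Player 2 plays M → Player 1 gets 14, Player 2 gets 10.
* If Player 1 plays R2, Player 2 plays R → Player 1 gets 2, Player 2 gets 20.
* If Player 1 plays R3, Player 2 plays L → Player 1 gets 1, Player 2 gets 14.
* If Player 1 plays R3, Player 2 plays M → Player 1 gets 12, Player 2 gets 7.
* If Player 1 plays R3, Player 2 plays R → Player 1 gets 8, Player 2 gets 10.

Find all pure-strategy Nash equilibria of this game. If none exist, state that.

Check each profile: it is a Nash equilibrium iff no player can strictly gain by switching unilaterally.
(R1, L): Player 1 can switch to R2 (10 → 12). Not NE.
(R1, M): Player 2 can switch to L (6 → 12). Not NE.
(R1, R): Player 1 can switch to R3 (7 → 8). Not NE.
(R2, L): Player 2 can switch to M (9 → 10). Not NE.
(R2, M): Player 1 can switch to R1 (14 → 20). Not NE.
(R2, R): Player 1 can switch to R1 (2 → 7). Not NE.
(The remaining 3 profiles each have a profitable deviation by the same check.)

No pure-strategy Nash equilibrium.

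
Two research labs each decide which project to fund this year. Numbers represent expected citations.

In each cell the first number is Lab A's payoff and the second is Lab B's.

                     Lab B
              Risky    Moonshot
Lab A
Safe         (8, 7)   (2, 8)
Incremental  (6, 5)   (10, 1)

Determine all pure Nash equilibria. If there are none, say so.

No pure-strategy Nash equilibrium.

Lab A against Risky: payoffs 8, 6 → best response Safe.
Lab A against Moonshot: payoffs 2, 10 → best response Incremental.
Lab B against Safe: payoffs 7, 8 → best response Moonshot.
Lab B against Incremental: payoffs 5, 1 → best response Risky.
No profile is a mutual best response for all players.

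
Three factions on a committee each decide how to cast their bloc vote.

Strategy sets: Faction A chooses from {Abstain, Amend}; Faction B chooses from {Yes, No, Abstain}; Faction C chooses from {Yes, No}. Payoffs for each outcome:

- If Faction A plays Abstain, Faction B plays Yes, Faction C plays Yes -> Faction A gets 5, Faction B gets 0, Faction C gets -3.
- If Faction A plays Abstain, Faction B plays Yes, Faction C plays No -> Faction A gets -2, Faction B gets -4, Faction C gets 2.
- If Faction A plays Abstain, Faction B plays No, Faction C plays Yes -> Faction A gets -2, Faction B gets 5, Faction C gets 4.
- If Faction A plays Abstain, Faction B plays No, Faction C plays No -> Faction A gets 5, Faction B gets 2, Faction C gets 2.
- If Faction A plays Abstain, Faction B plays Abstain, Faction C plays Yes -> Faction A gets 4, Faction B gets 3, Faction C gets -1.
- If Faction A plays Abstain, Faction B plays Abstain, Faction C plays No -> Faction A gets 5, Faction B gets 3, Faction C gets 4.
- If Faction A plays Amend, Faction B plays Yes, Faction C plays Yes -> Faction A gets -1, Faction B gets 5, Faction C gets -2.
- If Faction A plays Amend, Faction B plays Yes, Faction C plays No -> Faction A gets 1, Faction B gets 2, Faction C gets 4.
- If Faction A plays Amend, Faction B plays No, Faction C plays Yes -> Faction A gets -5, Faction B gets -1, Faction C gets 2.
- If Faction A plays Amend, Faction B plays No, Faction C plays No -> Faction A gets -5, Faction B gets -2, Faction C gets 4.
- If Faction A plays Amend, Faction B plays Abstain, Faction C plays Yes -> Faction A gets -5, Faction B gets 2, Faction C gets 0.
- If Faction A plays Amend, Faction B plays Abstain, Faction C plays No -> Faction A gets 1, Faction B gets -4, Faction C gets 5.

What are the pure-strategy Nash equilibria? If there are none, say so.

(Abstain, No, Yes), (Abstain, Abstain, No), (Amend, Yes, No)

Mark each player's best response to every combination of opponents' strategies; a profile where every player is best-responding is a pure Nash equilibrium.
Faction A against (Yes, Yes): payoffs 5, -1 → best response Abstain.
Faction A against (Yes, No): payoffs -2, 1 → best response Amend.
Faction A against (No, Yes): payoffs -2, -5 → best response Abstain.
Faction A against (No, No): payoffs 5, -5 → best response Abstain.
Faction A against (Abstain, Yes): payoffs 4, -5 → best response Abstain.
Faction A against (Abstain, No): payoffs 5, 1 → best response Abstain.
Faction B against (Abstain, Yes): payoffs 0, 5, 3 → best response No.
Faction B against (Abstain, No): payoffs -4, 2, 3 → best response Abstain.
Faction B against (Amend, Yes): payoffs 5, -1, 2 → best response Yes.
Faction B against (Amend, No): payoffs 2, -2, -4 → best response Yes.
Faction C against (Abstain, Yes): payoffs -3, 2 → best response No.
Faction C against (Abstain, No): payoffs 4, 2 → best response Yes.
Faction C against (Abstain, Abstain): payoffs -1, 4 → best response No.
Faction C against (Amend, Yes): payoffs -2, 4 → best response No.
Faction C against (Amend, No): payoffs 2, 4 → best response No.
Faction C against (Amend, Abstain): payoffs 0, 5 → best response No.
Mutual best responses: (Abstain, No, Yes); (Abstain, Abstain, No); (Amend, Yes, No).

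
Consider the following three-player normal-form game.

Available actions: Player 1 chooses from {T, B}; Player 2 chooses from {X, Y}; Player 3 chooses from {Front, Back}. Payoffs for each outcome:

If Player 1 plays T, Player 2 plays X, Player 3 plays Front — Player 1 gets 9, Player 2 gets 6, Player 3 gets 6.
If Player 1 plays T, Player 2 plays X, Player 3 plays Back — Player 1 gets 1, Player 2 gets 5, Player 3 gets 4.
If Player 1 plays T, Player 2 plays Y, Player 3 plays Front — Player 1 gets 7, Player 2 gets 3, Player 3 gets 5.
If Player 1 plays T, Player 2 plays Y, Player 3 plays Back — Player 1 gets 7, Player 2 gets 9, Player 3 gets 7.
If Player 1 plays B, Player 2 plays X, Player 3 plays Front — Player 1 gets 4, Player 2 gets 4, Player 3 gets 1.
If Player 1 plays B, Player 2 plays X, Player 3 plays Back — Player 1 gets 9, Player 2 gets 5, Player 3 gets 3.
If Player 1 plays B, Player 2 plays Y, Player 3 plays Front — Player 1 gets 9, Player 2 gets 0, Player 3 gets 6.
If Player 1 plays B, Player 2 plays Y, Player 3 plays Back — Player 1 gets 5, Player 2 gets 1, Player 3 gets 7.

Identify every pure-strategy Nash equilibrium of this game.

Pure-strategy Nash equilibria: (T, X, Front); (T, Y, Back); (B, X, Back)

(T, X, Front): Player 1 gets 9, best alternative 4; Player 2 gets 6, best alternative 3; Player 3 gets 6, best alternative 4. No profitable deviation — NE.
(T, X, Back): Player 1 can switch to B (1 → 9). Not NE.
(T, Y, Front): Player 1 can switch to B (7 → 9). Not NE.
(T, Y, Back): Player 1 gets 7, best alternative 5; Player 2 gets 9, best alternative 5; Player 3 gets 7, best alternative 5. No profitable deviation — NE.
(B, X, Front): Player 1 can switch to T (4 → 9). Not NE.
(B, X, Back): Player 1 gets 9, best alternative 1; Player 2 gets 5, best alternative 1; Player 3 gets 3, best alternative 1. No profitable deviation — NE.
(B, Y, Front): Player 2 can switch to X (0 → 4). Not NE.
(B, Y, Back): Player 1 can switch to T (5 → 7). Not NE.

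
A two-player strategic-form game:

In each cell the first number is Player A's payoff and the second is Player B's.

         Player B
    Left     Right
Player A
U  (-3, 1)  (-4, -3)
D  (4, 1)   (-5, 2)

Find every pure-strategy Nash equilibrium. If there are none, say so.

There is no pure-strategy Nash equilibrium.

Mark each player's best response to every combination of opponents' strategies; a profile where every player is best-responding is a pure Nash equilibrium.
Player A against Left: payoffs -3, 4 → best response D.
Player A against Right: payoffs -4, -5 → best response U.
Player B against U: payoffs 1, -3 → best response Left.
Player B against D: payoffs 1, 2 → best response Right.
No profile is a mutual best response for all players.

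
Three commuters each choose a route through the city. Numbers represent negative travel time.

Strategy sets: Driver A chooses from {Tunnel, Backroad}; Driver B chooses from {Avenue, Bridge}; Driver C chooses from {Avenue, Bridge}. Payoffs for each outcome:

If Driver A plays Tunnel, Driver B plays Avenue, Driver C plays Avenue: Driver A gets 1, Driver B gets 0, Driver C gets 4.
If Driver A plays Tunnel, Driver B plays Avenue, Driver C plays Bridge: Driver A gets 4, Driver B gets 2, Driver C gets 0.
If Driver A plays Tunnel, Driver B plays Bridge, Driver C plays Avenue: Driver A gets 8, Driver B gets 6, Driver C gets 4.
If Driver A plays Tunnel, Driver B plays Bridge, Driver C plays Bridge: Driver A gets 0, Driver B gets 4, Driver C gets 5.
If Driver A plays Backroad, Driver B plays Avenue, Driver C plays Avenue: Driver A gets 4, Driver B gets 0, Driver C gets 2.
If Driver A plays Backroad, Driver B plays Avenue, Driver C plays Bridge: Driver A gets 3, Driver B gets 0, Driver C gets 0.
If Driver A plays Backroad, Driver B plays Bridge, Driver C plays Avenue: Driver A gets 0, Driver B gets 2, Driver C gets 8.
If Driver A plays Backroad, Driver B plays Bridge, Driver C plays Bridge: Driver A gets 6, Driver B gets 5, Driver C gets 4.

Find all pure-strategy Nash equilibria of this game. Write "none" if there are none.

There is no pure-strategy Nash equilibrium.

Check each profile: it is a Nash equilibrium iff no player can strictly gain by switching unilaterally.
(Tunnel, Avenue, Avenue): Driver A can switch to Backroad (1 → 4). Not NE.
(Tunnel, Avenue, Bridge): Driver B can switch to Bridge (2 → 4). Not NE.
(Tunnel, Bridge, Avenue): Driver C can switch to Bridge (4 → 5). Not NE.
(Tunnel, Bridge, Bridge): Driver A can switch to Backroad (0 → 6). Not NE.
(Backroad, Avenue, Avenue): Driver B can switch to Bridge (0 → 2). Not NE.
(Backroad, Avenue, Bridge): Driver A can switch to Tunnel (3 → 4). Not NE.
(Backroad, Bridge, Avenue): Driver A can switch to Tunnel (0 → 8). Not NE.
(Backroad, Bridge, Bridge): Driver C can switch to Avenue (4 → 8). Not NE.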